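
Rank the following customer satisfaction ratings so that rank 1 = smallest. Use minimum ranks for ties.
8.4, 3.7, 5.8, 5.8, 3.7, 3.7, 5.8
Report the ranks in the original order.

Sorted (ascending): 3.7, 3.7, 3.7, 5.8, 5.8, 5.8, 8.4
The 3 values of 3.7 occupy positions 1–3 → each gets rank 1.
The 3 values of 5.8 occupy positions 4–6 → each gets rank 4.

7, 1, 4, 4, 1, 1, 4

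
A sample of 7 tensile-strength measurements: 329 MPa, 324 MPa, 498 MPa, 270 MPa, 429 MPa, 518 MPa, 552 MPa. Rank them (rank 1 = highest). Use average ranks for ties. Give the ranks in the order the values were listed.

Sorted (descending): 552, 518, 498, 429, 329, 324, 270
No ties — each value takes its position as its rank.

5, 6, 3, 7, 4, 2, 1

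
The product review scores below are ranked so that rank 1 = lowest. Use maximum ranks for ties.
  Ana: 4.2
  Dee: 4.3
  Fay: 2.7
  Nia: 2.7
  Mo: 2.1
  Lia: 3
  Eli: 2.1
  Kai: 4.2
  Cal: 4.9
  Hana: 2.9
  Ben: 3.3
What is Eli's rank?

Sorted (ascending): 2.1, 2.1, 2.7, 2.7, 2.9, 3, 3.3, 4.2, 4.2, 4.3, 4.9
The 2 values of 2.1 occupy positions 1–2 → each gets rank 2.
The 2 values of 2.7 occupy positions 3–4 → each gets rank 4.
The 2 values of 4.2 occupy positions 8–9 → each gets rank 9.
Eli has value 2.1 → rank 2.

2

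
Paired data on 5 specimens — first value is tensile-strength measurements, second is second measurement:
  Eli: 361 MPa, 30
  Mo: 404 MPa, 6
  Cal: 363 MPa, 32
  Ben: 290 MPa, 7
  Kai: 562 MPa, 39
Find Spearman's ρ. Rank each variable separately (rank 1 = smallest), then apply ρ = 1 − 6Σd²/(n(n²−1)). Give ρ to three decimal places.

Ranks of variable 1: 2, 4, 3, 1, 5
Ranks of variable 2: 3, 1, 4, 2, 5
d = r₁ − r₂: -1, 3, -1, -1, 0
d²: 1, 9, 1, 1, 0; Σd² = 12
ρ = 1 − 6·12/(5·24) = 1 − 72/120 = 0.400

0.400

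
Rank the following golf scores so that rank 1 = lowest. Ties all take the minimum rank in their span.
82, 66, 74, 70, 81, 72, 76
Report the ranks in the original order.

Sorted (ascending): 66, 70, 72, 74, 76, 81, 82
No ties — each value takes its position as its rank.

7, 1, 4, 2, 6, 3, 5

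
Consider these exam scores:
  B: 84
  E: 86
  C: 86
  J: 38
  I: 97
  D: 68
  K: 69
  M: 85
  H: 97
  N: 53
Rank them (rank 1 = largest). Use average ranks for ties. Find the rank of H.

1.5

Sorted (descending): 97, 97, 86, 86, 85, 84, 69, 68, 53, 38
The 2 values of 97 occupy positions 1–2 → average rank (1+2)/2 = 1.5.
The 2 values of 86 occupy positions 3–4 → average rank (3+4)/2 = 3.5.
H has value 97 → rank 1.5.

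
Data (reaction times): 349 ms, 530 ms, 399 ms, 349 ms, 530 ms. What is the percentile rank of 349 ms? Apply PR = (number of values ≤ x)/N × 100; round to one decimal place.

N = 5.
Strictly below 349: 0. Equal to 349: 2.
PR = 2/5 × 100 = 40.0

40.0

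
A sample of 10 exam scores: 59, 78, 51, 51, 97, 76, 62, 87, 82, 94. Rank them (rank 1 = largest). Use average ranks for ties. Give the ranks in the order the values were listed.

Sorted (descending): 97, 94, 87, 82, 78, 76, 62, 59, 51, 51
The 2 values of 51 occupy positions 9–10 → average rank (9+10)/2 = 9.5.

8, 5, 9.5, 9.5, 1, 6, 7, 3, 4, 2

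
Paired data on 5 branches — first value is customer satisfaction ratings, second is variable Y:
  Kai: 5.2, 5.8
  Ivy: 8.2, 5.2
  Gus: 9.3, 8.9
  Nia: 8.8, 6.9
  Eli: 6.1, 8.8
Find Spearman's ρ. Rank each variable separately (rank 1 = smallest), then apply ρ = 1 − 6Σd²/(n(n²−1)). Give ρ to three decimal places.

0.500

Ranks of variable 1: 1, 3, 5, 4, 2
Ranks of variable 2: 2, 1, 5, 3, 4
d = r₁ − r₂: -1, 2, 0, 1, -2
d²: 1, 4, 0, 1, 4; Σd² = 10
ρ = 1 − 6·10/(5·24) = 1 − 60/120 = 0.500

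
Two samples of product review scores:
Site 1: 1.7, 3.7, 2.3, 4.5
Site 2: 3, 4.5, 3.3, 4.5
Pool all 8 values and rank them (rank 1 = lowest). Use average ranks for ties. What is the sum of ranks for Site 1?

Sorted (ascending): 1.7, 2.3, 3, 3.3, 3.7, 4.5, 4.5, 4.5
The 3 values of 4.5 occupy positions 6–8 → average rank 7.
Site 1 values → pooled ranks: 1.7→1, 3.7→5, 2.3→2, 4.5→7
Rank sum = 1 + 5 + 2 + 7 = 15

15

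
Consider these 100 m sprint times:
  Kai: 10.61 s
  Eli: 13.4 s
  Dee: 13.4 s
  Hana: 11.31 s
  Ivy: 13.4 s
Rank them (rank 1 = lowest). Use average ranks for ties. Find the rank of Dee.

Sorted (ascending): 10.61, 11.31, 13.4, 13.4, 13.4
The 3 values of 13.4 occupy positions 3–5 → average rank 4.
Dee has value 13.4 s → rank 4.

4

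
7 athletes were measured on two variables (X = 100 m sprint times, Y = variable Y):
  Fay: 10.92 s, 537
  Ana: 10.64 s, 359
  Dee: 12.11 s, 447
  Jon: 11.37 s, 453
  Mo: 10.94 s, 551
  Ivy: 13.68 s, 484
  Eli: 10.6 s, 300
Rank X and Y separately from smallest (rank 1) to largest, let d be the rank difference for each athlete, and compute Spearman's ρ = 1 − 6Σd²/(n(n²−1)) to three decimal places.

Ranks of variable 1: 3, 2, 6, 5, 4, 7, 1
Ranks of variable 2: 6, 2, 3, 4, 7, 5, 1
d = r₁ − r₂: -3, 0, 3, 1, -3, 2, 0
d²: 9, 0, 9, 1, 9, 4, 0; Σd² = 32
ρ = 1 − 6·32/(7·48) = 1 − 192/336 = 0.429

0.429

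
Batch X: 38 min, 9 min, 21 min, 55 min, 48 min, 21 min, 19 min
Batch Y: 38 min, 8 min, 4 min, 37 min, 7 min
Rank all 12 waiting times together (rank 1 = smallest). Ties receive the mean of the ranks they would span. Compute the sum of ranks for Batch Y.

Sorted (ascending): 4, 7, 8, 9, 19, 21, 21, 37, 38, 38, 48, 55
The 2 values of 21 occupy positions 6–7 → average rank (6+7)/2 = 6.5.
The 2 values of 38 occupy positions 9–10 → average rank (9+10)/2 = 9.5.
Batch Y values → pooled ranks: 38→9.5, 8→3, 4→1, 37→8, 7→2
Rank sum = 9.5 + 3 + 1 + 8 + 2 = 23.5

23.5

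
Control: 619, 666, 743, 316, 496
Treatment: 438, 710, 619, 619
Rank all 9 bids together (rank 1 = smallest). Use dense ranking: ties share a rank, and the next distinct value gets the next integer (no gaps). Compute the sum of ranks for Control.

Sorted (ascending): 316, 438, 496, 619, 619, 619, 666, 710, 743
The 3 values of 619 share dense rank 4.
Remaining distinct values take the next consecutive integers.
Control values → pooled ranks: 619→4, 666→5, 743→7, 316→1, 496→3
Rank sum = 4 + 5 + 7 + 1 + 3 = 20

20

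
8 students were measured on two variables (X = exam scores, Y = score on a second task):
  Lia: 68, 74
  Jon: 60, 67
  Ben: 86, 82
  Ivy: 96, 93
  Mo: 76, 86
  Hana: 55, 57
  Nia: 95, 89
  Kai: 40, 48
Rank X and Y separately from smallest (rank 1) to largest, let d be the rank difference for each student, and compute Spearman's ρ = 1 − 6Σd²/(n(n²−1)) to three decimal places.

Ranks of variable 1: 4, 3, 6, 8, 5, 2, 7, 1
Ranks of variable 2: 4, 3, 5, 8, 6, 2, 7, 1
d = r₁ − r₂: 0, 0, 1, 0, -1, 0, 0, 0
d²: 0, 0, 1, 0, 1, 0, 0, 0; Σd² = 2
ρ = 1 − 6·2/(8·63) = 1 − 12/504 = 0.976

0.976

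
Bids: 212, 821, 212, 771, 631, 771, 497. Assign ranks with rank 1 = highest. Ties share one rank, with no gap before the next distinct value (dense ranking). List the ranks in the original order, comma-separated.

5, 1, 5, 2, 3, 2, 4

Sorted (descending): 821, 771, 771, 631, 497, 212, 212
The 2 values of 771 share dense rank 2.
The 2 values of 212 share dense rank 5.
Remaining distinct values take the next consecutive integers.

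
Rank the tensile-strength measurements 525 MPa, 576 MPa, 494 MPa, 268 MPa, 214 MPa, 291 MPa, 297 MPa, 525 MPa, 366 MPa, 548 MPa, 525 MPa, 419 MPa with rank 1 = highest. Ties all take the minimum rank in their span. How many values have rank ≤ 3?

5

Sorted (descending): 576, 548, 525, 525, 525, 494, 419, 366, 297, 291, 268, 214
The 3 values of 525 occupy positions 3–5 → each gets rank 3.
Ranks ≤ 3: {1, 2, 3, 3, 3} → 5 values.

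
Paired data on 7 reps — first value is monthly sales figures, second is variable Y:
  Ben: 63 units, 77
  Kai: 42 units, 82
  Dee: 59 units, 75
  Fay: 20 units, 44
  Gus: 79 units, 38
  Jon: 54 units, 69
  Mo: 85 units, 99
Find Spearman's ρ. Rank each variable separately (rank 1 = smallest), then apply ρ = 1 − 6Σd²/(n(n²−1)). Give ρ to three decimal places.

Ranks of variable 1: 5, 2, 4, 1, 6, 3, 7
Ranks of variable 2: 5, 6, 4, 2, 1, 3, 7
d = r₁ − r₂: 0, -4, 0, -1, 5, 0, 0
d²: 0, 16, 0, 1, 25, 0, 0; Σd² = 42
ρ = 1 − 6·42/(7·48) = 1 − 252/336 = 0.250

0.250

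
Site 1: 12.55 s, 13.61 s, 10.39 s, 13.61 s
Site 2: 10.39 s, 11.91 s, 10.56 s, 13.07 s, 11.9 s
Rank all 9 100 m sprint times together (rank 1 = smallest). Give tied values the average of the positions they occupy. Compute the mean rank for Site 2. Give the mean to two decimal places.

Sorted (ascending): 10.39, 10.39, 10.56, 11.9, 11.91, 12.55, 13.07, 13.61, 13.61
The 2 values of 10.39 occupy positions 1–2 → average rank (1+2)/2 = 1.5.
The 2 values of 13.61 occupy positions 8–9 → average rank (8+9)/2 = 8.5.
Site 2 values → pooled ranks: 10.39→1.5, 11.91→5, 10.56→3, 13.07→7, 11.9→4
Mean rank = (1.5 + 5 + 3 + 7 + 4) / 5 = 4.10

4.10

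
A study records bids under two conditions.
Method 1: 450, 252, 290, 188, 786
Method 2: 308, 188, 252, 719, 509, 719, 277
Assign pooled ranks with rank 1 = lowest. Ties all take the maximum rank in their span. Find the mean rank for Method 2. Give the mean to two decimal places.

Sorted (ascending): 188, 188, 252, 252, 277, 290, 308, 450, 509, 719, 719, 786
The 2 values of 188 occupy positions 1–2 → each gets rank 2.
The 2 values of 252 occupy positions 3–4 → each gets rank 4.
The 2 values of 719 occupy positions 10–11 → each gets rank 11.
Method 2 values → pooled ranks: 308→7, 188→2, 252→4, 719→11, 509→9, 719→11, 277→5
Mean rank = (7 + 2 + 4 + 11 + 9 + 11 + 5) / 7 = 7.00

7.00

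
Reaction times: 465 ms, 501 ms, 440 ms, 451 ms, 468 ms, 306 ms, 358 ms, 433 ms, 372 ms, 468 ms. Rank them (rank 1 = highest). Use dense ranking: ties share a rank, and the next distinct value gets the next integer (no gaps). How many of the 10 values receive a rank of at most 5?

6

Sorted (descending): 501, 468, 468, 465, 451, 440, 433, 372, 358, 306
The 2 values of 468 share dense rank 2.
Remaining distinct values take the next consecutive integers.
Ranks ≤ 5: {1, 2, 2, 3, 4, 5} → 6 values.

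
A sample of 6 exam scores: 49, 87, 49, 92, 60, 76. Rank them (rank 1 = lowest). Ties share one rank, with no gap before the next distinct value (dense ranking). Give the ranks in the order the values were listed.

Sorted (ascending): 49, 49, 60, 76, 87, 92
The 2 values of 49 share dense rank 1.
Remaining distinct values take the next consecutive integers.

1, 4, 1, 5, 2, 3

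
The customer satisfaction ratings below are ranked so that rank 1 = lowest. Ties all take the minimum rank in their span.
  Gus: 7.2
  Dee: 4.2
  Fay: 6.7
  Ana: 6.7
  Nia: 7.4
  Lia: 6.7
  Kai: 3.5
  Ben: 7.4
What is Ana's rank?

3

Sorted (ascending): 3.5, 4.2, 6.7, 6.7, 6.7, 7.2, 7.4, 7.4
The 3 values of 6.7 occupy positions 3–5 → each gets rank 3.
The 2 values of 7.4 occupy positions 7–8 → each gets rank 7.
Ana has value 6.7 → rank 3.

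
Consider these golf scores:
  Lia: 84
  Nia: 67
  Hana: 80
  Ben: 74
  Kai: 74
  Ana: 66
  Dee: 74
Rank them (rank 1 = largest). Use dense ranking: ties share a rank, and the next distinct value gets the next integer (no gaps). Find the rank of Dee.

3

Sorted (descending): 84, 80, 74, 74, 74, 67, 66
The 3 values of 74 share dense rank 3.
Remaining distinct values take the next consecutive integers.
Dee has value 74 → rank 3.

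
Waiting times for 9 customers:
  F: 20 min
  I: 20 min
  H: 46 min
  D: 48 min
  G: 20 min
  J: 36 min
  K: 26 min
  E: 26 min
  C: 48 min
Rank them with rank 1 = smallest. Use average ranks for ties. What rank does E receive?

4.5

Sorted (ascending): 20, 20, 20, 26, 26, 36, 46, 48, 48
The 3 values of 20 occupy positions 1–3 → average rank 2.
The 2 values of 26 occupy positions 4–5 → average rank (4+5)/2 = 4.5.
The 2 values of 48 occupy positions 8–9 → average rank (8+9)/2 = 8.5.
E has value 26 min → rank 4.5.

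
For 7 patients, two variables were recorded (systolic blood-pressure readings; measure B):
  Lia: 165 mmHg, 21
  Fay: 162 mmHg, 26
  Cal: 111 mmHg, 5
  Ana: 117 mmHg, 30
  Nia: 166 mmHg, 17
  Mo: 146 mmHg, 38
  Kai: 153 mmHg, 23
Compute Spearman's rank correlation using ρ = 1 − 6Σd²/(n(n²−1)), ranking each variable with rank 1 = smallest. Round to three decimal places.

-0.179

Ranks of variable 1: 6, 5, 1, 2, 7, 3, 4
Ranks of variable 2: 3, 5, 1, 6, 2, 7, 4
d = r₁ − r₂: 3, 0, 0, -4, 5, -4, 0
d²: 9, 0, 0, 16, 25, 16, 0; Σd² = 66
ρ = 1 − 6·66/(7·48) = 1 − 396/336 = -0.179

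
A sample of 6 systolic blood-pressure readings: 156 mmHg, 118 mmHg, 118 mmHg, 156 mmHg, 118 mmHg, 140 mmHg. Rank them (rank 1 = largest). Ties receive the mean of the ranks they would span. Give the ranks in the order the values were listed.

1.5, 5, 5, 1.5, 5, 3

Sorted (descending): 156, 156, 140, 118, 118, 118
The 2 values of 156 occupy positions 1–2 → average rank (1+2)/2 = 1.5.
The 3 values of 118 occupy positions 4–6 → average rank 5.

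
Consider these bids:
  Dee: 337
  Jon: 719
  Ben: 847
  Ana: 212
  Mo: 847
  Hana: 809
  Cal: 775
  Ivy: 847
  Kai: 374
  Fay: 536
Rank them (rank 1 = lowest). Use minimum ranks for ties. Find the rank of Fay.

4

Sorted (ascending): 212, 337, 374, 536, 719, 775, 809, 847, 847, 847
The 3 values of 847 occupy positions 8–10 → each gets rank 8.
Fay has value 536 → rank 4.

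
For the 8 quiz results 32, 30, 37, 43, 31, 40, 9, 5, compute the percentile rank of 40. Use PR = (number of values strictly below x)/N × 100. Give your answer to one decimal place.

N = 8.
Strictly below 40: 6. Equal to 40: 1.
PR = 6/8 × 100 = 75.0

75.0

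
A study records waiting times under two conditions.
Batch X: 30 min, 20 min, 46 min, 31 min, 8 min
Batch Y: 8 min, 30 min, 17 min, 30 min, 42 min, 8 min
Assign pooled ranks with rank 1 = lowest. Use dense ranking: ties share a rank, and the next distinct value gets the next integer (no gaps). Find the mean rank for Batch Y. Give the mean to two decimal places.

Sorted (ascending): 8, 8, 8, 17, 20, 30, 30, 30, 31, 42, 46
The 3 values of 8 share dense rank 1.
The 3 values of 30 share dense rank 4.
Remaining distinct values take the next consecutive integers.
Batch Y values → pooled ranks: 8→1, 30→4, 17→2, 30→4, 42→6, 8→1
Mean rank = (1 + 4 + 2 + 4 + 6 + 1) / 6 = 3.00

3.00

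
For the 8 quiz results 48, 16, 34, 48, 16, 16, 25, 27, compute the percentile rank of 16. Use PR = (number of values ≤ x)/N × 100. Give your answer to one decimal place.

N = 8.
Strictly below 16: 0. Equal to 16: 3.
PR = 3/8 × 100 = 37.5

37.5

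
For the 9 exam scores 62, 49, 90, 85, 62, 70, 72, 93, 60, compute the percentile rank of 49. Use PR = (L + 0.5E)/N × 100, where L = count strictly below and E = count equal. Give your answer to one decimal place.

N = 9.
Strictly below 49: 0. Equal to 49: 1.
PR = (0 + 0.5·1)/9 × 100 = 5.6

5.6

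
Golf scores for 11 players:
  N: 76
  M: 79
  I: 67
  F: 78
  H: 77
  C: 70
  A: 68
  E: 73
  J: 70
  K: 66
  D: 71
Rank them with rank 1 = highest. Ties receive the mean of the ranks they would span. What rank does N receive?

4

Sorted (descending): 79, 78, 77, 76, 73, 71, 70, 70, 68, 67, 66
The 2 values of 70 occupy positions 7–8 → average rank (7+8)/2 = 7.5.
N has value 76 → rank 4.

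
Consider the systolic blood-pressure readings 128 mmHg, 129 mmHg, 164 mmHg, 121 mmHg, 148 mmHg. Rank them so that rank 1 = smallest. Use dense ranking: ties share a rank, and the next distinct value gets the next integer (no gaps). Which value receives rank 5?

Sorted (ascending): 121, 128, 129, 148, 164
No ties — each value takes its position as its rank.
Rank 5 → value 164.

164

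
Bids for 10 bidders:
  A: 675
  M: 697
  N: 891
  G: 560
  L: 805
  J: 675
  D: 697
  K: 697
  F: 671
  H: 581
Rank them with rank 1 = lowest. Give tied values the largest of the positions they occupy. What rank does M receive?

Sorted (ascending): 560, 581, 671, 675, 675, 697, 697, 697, 805, 891
The 2 values of 675 occupy positions 4–5 → each gets rank 5.
The 3 values of 697 occupy positions 6–8 → each gets rank 8.
M has value 697 → rank 8.

8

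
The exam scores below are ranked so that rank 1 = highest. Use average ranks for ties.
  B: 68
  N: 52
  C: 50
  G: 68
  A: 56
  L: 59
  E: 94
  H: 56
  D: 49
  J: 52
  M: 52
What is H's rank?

5.5

Sorted (descending): 94, 68, 68, 59, 56, 56, 52, 52, 52, 50, 49
The 2 values of 68 occupy positions 2–3 → average rank (2+3)/2 = 2.5.
The 2 values of 56 occupy positions 5–6 → average rank (5+6)/2 = 5.5.
The 3 values of 52 occupy positions 7–9 → average rank 8.
H has value 56 → rank 5.5.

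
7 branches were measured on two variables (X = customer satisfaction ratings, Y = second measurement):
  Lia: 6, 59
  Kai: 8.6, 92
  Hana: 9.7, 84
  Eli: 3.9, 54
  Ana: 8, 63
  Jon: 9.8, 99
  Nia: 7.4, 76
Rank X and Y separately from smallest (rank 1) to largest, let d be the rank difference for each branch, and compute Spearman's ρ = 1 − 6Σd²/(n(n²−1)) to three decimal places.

0.929

Ranks of variable 1: 2, 5, 6, 1, 4, 7, 3
Ranks of variable 2: 2, 6, 5, 1, 3, 7, 4
d = r₁ − r₂: 0, -1, 1, 0, 1, 0, -1
d²: 0, 1, 1, 0, 1, 0, 1; Σd² = 4
ρ = 1 − 6·4/(7·48) = 1 − 24/336 = 0.929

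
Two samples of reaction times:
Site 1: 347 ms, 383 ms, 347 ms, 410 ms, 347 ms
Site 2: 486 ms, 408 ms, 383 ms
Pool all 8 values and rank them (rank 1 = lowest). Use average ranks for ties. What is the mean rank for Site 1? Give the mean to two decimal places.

Sorted (ascending): 347, 347, 347, 383, 383, 408, 410, 486
The 3 values of 347 occupy positions 1–3 → average rank 2.
The 2 values of 383 occupy positions 4–5 → average rank (4+5)/2 = 4.5.
Site 1 values → pooled ranks: 347→2, 383→4.5, 347→2, 410→7, 347→2
Mean rank = (2 + 4.5 + 2 + 7 + 2) / 5 = 3.50

3.50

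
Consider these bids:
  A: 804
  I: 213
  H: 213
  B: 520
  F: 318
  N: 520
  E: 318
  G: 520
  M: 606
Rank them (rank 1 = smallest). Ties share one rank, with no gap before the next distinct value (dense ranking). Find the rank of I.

1

Sorted (ascending): 213, 213, 318, 318, 520, 520, 520, 606, 804
The 2 values of 213 share dense rank 1.
The 2 values of 318 share dense rank 2.
The 3 values of 520 share dense rank 3.
Remaining distinct values take the next consecutive integers.
I has value 213 → rank 1.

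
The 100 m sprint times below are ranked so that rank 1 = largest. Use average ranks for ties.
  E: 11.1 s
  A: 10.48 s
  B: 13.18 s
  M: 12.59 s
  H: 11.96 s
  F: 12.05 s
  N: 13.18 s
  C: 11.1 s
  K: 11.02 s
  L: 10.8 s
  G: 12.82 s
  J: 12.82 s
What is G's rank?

Sorted (descending): 13.18, 13.18, 12.82, 12.82, 12.59, 12.05, 11.96, 11.1, 11.1, 11.02, 10.8, 10.48
The 2 values of 13.18 occupy positions 1–2 → average rank (1+2)/2 = 1.5.
The 2 values of 12.82 occupy positions 3–4 → average rank (3+4)/2 = 3.5.
The 2 values of 11.1 occupy positions 8–9 → average rank (8+9)/2 = 8.5.
G has value 12.82 s → rank 3.5.

3.5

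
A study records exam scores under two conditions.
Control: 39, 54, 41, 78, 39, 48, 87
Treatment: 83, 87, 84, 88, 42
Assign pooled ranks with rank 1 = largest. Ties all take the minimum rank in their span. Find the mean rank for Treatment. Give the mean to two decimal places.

Sorted (descending): 88, 87, 87, 84, 83, 78, 54, 48, 42, 41, 39, 39
The 2 values of 87 occupy positions 2–3 → each gets rank 2.
The 2 values of 39 occupy positions 11–12 → each gets rank 11.
Treatment values → pooled ranks: 83→5, 87→2, 84→4, 88→1, 42→9
Mean rank = (5 + 2 + 4 + 1 + 9) / 5 = 4.20

4.20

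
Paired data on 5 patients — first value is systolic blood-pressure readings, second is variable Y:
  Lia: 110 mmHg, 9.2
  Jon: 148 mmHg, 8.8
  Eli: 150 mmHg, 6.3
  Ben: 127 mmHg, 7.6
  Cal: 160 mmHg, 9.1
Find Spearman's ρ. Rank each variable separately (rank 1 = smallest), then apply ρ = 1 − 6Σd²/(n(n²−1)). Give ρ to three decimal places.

Ranks of variable 1: 1, 3, 4, 2, 5
Ranks of variable 2: 5, 3, 1, 2, 4
d = r₁ − r₂: -4, 0, 3, 0, 1
d²: 16, 0, 9, 0, 1; Σd² = 26
ρ = 1 − 6·26/(5·24) = 1 − 156/120 = -0.300

-0.300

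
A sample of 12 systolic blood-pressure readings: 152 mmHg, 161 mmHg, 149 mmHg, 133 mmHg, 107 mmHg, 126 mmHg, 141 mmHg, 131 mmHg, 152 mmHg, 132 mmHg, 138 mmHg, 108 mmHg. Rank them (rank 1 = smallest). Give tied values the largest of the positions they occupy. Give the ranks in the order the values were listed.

Sorted (ascending): 107, 108, 126, 131, 132, 133, 138, 141, 149, 152, 152, 161
The 2 values of 152 occupy positions 10–11 → each gets rank 11.

11, 12, 9, 6, 1, 3, 8, 4, 11, 5, 7, 2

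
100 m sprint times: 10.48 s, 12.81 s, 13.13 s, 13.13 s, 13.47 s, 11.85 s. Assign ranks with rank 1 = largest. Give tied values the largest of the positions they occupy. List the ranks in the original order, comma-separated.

6, 4, 3, 3, 1, 5

Sorted (descending): 13.47, 13.13, 13.13, 12.81, 11.85, 10.48
The 2 values of 13.13 occupy positions 2–3 → each gets rank 3.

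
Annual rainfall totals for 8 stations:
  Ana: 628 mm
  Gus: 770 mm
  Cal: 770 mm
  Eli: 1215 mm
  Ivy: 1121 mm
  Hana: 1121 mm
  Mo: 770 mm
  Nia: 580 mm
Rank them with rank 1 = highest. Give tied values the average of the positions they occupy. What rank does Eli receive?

Sorted (descending): 1215, 1121, 1121, 770, 770, 770, 628, 580
The 2 values of 1121 occupy positions 2–3 → average rank (2+3)/2 = 2.5.
The 3 values of 770 occupy positions 4–6 → average rank 5.
Eli has value 1215 mm → rank 1.

1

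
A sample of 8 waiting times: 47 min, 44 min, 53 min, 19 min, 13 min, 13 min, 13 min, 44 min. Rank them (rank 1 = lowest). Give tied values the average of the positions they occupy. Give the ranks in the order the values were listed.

Sorted (ascending): 13, 13, 13, 19, 44, 44, 47, 53
The 3 values of 13 occupy positions 1–3 → average rank 2.
The 2 values of 44 occupy positions 5–6 → average rank (5+6)/2 = 5.5.

7, 5.5, 8, 4, 2, 2, 2, 5.5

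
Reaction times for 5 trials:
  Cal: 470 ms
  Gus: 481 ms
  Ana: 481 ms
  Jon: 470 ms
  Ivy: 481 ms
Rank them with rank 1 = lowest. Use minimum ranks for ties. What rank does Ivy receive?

Sorted (ascending): 470, 470, 481, 481, 481
The 2 values of 470 occupy positions 1–2 → each gets rank 1.
The 3 values of 481 occupy positions 3–5 → each gets rank 3.
Ivy has value 481 ms → rank 3.

3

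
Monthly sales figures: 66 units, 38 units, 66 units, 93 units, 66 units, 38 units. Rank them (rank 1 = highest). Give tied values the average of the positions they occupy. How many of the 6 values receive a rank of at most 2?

1

Sorted (descending): 93, 66, 66, 66, 38, 38
The 3 values of 66 occupy positions 2–4 → average rank 3.
The 2 values of 38 occupy positions 5–6 → average rank (5+6)/2 = 5.5.
Ranks ≤ 2: {1} → 1 value.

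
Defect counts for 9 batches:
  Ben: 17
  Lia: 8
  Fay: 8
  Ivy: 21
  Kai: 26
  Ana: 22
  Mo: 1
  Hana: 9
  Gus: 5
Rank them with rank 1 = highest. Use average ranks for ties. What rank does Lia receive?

Sorted (descending): 26, 22, 21, 17, 9, 8, 8, 5, 1
The 2 values of 8 occupy positions 6–7 → average rank (6+7)/2 = 6.5.
Lia has value 8 → rank 6.5.

6.5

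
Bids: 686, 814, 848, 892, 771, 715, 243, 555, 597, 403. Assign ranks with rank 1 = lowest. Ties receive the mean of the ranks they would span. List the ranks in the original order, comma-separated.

5, 8, 9, 10, 7, 6, 1, 3, 4, 2

Sorted (ascending): 243, 403, 555, 597, 686, 715, 771, 814, 848, 892
No ties — each value takes its position as its rank.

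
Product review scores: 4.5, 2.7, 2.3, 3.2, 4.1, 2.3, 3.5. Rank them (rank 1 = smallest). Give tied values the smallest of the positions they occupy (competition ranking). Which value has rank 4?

Sorted (ascending): 2.3, 2.3, 2.7, 3.2, 3.5, 4.1, 4.5
The 2 values of 2.3 occupy positions 1–2 → each gets rank 1.
Rank 4 → value 3.2.

3.2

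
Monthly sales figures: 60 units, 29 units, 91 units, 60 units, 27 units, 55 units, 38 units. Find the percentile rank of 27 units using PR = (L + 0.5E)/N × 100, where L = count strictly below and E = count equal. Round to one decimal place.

N = 7.
Strictly below 27: 0. Equal to 27: 1.
PR = (0 + 0.5·1)/7 × 100 = 7.1

7.1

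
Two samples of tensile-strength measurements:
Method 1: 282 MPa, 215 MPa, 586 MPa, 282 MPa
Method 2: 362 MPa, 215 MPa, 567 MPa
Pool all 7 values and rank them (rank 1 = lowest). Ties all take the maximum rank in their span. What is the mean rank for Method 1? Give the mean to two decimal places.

Sorted (ascending): 215, 215, 282, 282, 362, 567, 586
The 2 values of 215 occupy positions 1–2 → each gets rank 2.
The 2 values of 282 occupy positions 3–4 → each gets rank 4.
Method 1 values → pooled ranks: 282→4, 215→2, 586→7, 282→4
Mean rank = (4 + 2 + 7 + 4) / 4 = 4.25

4.25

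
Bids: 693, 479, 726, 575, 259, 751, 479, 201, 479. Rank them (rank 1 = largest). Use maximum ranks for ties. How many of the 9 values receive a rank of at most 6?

4

Sorted (descending): 751, 726, 693, 575, 479, 479, 479, 259, 201
The 3 values of 479 occupy positions 5–7 → each gets rank 7.
Ranks ≤ 6: {1, 2, 3, 4} → 4 values.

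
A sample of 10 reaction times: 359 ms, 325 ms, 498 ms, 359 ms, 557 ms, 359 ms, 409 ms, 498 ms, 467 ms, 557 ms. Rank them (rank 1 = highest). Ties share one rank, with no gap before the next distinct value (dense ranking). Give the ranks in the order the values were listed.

5, 6, 2, 5, 1, 5, 4, 2, 3, 1

Sorted (descending): 557, 557, 498, 498, 467, 409, 359, 359, 359, 325
The 2 values of 557 share dense rank 1.
The 2 values of 498 share dense rank 2.
The 3 values of 359 share dense rank 5.
Remaining distinct values take the next consecutive integers.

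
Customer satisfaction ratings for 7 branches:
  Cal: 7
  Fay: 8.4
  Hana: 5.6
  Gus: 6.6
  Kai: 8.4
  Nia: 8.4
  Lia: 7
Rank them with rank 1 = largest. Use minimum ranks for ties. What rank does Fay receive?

1

Sorted (descending): 8.4, 8.4, 8.4, 7, 7, 6.6, 5.6
The 3 values of 8.4 occupy positions 1–3 → each gets rank 1.
The 2 values of 7 occupy positions 4–5 → each gets rank 4.
Fay has value 8.4 → rank 1.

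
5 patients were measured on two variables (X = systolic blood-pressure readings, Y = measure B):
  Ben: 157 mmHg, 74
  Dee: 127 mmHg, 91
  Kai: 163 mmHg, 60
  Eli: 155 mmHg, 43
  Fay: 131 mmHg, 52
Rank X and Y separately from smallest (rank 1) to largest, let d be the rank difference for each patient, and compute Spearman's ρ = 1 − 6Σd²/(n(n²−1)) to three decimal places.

Ranks of variable 1: 4, 1, 5, 3, 2
Ranks of variable 2: 4, 5, 3, 1, 2
d = r₁ − r₂: 0, -4, 2, 2, 0
d²: 0, 16, 4, 4, 0; Σd² = 24
ρ = 1 − 6·24/(5·24) = 1 − 144/120 = -0.200

-0.200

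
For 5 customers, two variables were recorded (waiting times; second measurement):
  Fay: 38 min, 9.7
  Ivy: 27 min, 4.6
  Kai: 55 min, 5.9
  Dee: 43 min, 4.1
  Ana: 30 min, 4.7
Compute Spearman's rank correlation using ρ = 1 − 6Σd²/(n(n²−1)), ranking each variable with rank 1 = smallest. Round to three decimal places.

Ranks of variable 1: 3, 1, 5, 4, 2
Ranks of variable 2: 5, 2, 4, 1, 3
d = r₁ − r₂: -2, -1, 1, 3, -1
d²: 4, 1, 1, 9, 1; Σd² = 16
ρ = 1 − 6·16/(5·24) = 1 − 96/120 = 0.200

0.200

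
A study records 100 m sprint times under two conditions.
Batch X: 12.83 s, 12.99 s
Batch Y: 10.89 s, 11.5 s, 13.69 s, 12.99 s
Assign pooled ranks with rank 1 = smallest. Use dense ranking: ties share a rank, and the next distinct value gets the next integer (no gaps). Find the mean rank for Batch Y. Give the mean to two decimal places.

Sorted (ascending): 10.89, 11.5, 12.83, 12.99, 12.99, 13.69
The 2 values of 12.99 share dense rank 4.
Remaining distinct values take the next consecutive integers.
Batch Y values → pooled ranks: 10.89→1, 11.5→2, 13.69→5, 12.99→4
Mean rank = (1 + 2 + 5 + 4) / 4 = 3.00

3.00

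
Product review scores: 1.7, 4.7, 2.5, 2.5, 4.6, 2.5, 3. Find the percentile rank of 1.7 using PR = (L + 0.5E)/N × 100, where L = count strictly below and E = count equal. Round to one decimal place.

7.1

N = 7.
Strictly below 1.7: 0. Equal to 1.7: 1.
PR = (0 + 0.5·1)/7 × 100 = 7.1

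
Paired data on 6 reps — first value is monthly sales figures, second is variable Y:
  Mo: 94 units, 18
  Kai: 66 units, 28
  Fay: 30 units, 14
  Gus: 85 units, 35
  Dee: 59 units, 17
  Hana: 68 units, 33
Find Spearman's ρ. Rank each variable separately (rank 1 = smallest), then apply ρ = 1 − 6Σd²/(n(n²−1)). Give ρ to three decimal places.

0.657

Ranks of variable 1: 6, 3, 1, 5, 2, 4
Ranks of variable 2: 3, 4, 1, 6, 2, 5
d = r₁ − r₂: 3, -1, 0, -1, 0, -1
d²: 9, 1, 0, 1, 0, 1; Σd² = 12
ρ = 1 − 6·12/(6·35) = 1 − 72/210 = 0.657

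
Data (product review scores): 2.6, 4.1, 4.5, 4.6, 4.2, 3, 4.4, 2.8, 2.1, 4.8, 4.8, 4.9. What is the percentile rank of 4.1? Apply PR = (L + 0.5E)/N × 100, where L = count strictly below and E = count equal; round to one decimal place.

37.5

N = 12.
Strictly below 4.1: 4. Equal to 4.1: 1.
PR = (4 + 0.5·1)/12 × 100 = 37.5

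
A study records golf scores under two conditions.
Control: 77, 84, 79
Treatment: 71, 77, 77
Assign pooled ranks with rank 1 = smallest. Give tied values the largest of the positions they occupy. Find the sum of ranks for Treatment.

9

Sorted (ascending): 71, 77, 77, 77, 79, 84
The 3 values of 77 occupy positions 2–4 → each gets rank 4.
Treatment values → pooled ranks: 71→1, 77→4, 77→4
Rank sum = 1 + 4 + 4 = 9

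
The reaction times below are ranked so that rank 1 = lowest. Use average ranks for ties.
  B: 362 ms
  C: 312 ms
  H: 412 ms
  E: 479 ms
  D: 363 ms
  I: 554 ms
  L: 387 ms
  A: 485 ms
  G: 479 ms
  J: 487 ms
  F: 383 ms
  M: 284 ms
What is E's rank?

Sorted (ascending): 284, 312, 362, 363, 383, 387, 412, 479, 479, 485, 487, 554
The 2 values of 479 occupy positions 8–9 → average rank (8+9)/2 = 8.5.
E has value 479 ms → rank 8.5.

8.5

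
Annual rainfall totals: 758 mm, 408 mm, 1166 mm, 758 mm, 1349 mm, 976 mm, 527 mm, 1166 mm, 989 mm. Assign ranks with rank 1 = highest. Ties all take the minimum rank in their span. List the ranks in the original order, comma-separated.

6, 9, 2, 6, 1, 5, 8, 2, 4

Sorted (descending): 1349, 1166, 1166, 989, 976, 758, 758, 527, 408
The 2 values of 1166 occupy positions 2–3 → each gets rank 2.
The 2 values of 758 occupy positions 6–7 → each gets rank 6.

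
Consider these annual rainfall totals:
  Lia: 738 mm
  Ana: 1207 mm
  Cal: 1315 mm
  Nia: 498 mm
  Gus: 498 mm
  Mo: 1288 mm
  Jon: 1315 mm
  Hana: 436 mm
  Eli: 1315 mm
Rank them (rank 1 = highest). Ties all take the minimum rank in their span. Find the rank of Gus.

Sorted (descending): 1315, 1315, 1315, 1288, 1207, 738, 498, 498, 436
The 3 values of 1315 occupy positions 1–3 → each gets rank 1.
The 2 values of 498 occupy positions 7–8 → each gets rank 7.
Gus has value 498 mm → rank 7.

7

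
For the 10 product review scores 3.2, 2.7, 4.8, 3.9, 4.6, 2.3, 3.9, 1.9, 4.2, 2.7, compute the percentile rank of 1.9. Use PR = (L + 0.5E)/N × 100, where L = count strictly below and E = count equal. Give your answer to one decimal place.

N = 10.
Strictly below 1.9: 0. Equal to 1.9: 1.
PR = (0 + 0.5·1)/10 × 100 = 5.0

5.0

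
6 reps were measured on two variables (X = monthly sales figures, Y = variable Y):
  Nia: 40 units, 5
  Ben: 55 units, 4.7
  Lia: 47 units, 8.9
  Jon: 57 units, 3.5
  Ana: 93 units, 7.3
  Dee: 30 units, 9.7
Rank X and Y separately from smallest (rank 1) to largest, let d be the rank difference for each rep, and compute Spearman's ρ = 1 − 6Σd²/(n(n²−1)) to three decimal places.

-0.543

Ranks of variable 1: 2, 4, 3, 5, 6, 1
Ranks of variable 2: 3, 2, 5, 1, 4, 6
d = r₁ − r₂: -1, 2, -2, 4, 2, -5
d²: 1, 4, 4, 16, 4, 25; Σd² = 54
ρ = 1 − 6·54/(6·35) = 1 − 324/210 = -0.543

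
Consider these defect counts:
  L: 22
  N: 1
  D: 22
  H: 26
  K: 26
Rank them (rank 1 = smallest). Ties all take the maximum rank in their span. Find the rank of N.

Sorted (ascending): 1, 22, 22, 26, 26
The 2 values of 22 occupy positions 2–3 → each gets rank 3.
The 2 values of 26 occupy positions 4–5 → each gets rank 5.
N has value 1 → rank 1.

1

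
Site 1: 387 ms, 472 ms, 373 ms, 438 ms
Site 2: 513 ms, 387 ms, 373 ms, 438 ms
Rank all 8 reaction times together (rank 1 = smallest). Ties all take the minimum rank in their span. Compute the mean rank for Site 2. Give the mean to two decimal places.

4.25

Sorted (ascending): 373, 373, 387, 387, 438, 438, 472, 513
The 2 values of 373 occupy positions 1–2 → each gets rank 1.
The 2 values of 387 occupy positions 3–4 → each gets rank 3.
The 2 values of 438 occupy positions 5–6 → each gets rank 5.
Site 2 values → pooled ranks: 513→8, 387→3, 373→1, 438→5
Mean rank = (8 + 3 + 1 + 5) / 4 = 4.25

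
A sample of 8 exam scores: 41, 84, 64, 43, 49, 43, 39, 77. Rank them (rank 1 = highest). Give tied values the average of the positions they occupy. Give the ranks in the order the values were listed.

Sorted (descending): 84, 77, 64, 49, 43, 43, 41, 39
The 2 values of 43 occupy positions 5–6 → average rank (5+6)/2 = 5.5.

7, 1, 3, 5.5, 4, 5.5, 8, 2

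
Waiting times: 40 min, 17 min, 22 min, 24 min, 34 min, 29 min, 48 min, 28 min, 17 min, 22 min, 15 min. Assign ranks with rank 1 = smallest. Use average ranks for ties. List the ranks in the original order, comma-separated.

Sorted (ascending): 15, 17, 17, 22, 22, 24, 28, 29, 34, 40, 48
The 2 values of 17 occupy positions 2–3 → average rank (2+3)/2 = 2.5.
The 2 values of 22 occupy positions 4–5 → average rank (4+5)/2 = 4.5.

10, 2.5, 4.5, 6, 9, 8, 11, 7, 2.5, 4.5, 1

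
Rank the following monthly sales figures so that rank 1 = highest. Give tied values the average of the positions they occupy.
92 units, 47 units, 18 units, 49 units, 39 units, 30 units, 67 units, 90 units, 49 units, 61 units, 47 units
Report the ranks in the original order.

Sorted (descending): 92, 90, 67, 61, 49, 49, 47, 47, 39, 30, 18
The 2 values of 49 occupy positions 5–6 → average rank (5+6)/2 = 5.5.
The 2 values of 47 occupy positions 7–8 → average rank (7+8)/2 = 7.5.

1, 7.5, 11, 5.5, 9, 10, 3, 2, 5.5, 4, 7.5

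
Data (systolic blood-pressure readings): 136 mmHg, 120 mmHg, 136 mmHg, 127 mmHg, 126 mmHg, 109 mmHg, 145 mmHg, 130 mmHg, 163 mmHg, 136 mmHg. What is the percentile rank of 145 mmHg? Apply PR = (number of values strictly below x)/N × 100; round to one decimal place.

N = 10.
Strictly below 145: 8. Equal to 145: 1.
PR = 8/10 × 100 = 80.0

80.0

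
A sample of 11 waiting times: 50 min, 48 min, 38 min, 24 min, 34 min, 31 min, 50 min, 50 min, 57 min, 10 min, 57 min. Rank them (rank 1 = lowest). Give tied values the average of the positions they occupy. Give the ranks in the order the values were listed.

8, 6, 5, 2, 4, 3, 8, 8, 10.5, 1, 10.5

Sorted (ascending): 10, 24, 31, 34, 38, 48, 50, 50, 50, 57, 57
The 3 values of 50 occupy positions 7–9 → average rank 8.
The 2 values of 57 occupy positions 10–11 → average rank (10+11)/2 = 10.5.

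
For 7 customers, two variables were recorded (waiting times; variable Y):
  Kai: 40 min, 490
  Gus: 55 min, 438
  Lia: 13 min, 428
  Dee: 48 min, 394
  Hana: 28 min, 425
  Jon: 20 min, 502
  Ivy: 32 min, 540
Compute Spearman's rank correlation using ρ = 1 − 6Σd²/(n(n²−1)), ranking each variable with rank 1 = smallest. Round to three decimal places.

-0.143

Ranks of variable 1: 5, 7, 1, 6, 3, 2, 4
Ranks of variable 2: 5, 4, 3, 1, 2, 6, 7
d = r₁ − r₂: 0, 3, -2, 5, 1, -4, -3
d²: 0, 9, 4, 25, 1, 16, 9; Σd² = 64
ρ = 1 − 6·64/(7·48) = 1 − 384/336 = -0.143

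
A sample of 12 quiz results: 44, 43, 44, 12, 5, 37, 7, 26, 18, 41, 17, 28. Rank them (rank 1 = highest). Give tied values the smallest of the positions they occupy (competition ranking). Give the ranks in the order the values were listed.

Sorted (descending): 44, 44, 43, 41, 37, 28, 26, 18, 17, 12, 7, 5
The 2 values of 44 occupy positions 1–2 → each gets rank 1.

1, 3, 1, 10, 12, 5, 11, 7, 8, 4, 9, 6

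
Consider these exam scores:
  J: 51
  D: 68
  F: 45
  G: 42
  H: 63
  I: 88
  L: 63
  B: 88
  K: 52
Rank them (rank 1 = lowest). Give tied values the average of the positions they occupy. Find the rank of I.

8.5

Sorted (ascending): 42, 45, 51, 52, 63, 63, 68, 88, 88
The 2 values of 63 occupy positions 5–6 → average rank (5+6)/2 = 5.5.
The 2 values of 88 occupy positions 8–9 → average rank (8+9)/2 = 8.5.
I has value 88 → rank 8.5.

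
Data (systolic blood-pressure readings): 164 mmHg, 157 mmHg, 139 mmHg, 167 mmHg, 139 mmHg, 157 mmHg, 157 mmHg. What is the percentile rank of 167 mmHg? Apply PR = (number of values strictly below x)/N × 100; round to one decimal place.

N = 7.
Strictly below 167: 6. Equal to 167: 1.
PR = 6/7 × 100 = 85.7

85.7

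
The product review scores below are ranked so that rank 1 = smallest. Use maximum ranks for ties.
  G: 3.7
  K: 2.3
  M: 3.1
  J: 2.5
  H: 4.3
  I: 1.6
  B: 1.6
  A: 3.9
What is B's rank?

2

Sorted (ascending): 1.6, 1.6, 2.3, 2.5, 3.1, 3.7, 3.9, 4.3
The 2 values of 1.6 occupy positions 1–2 → each gets rank 2.
B has value 1.6 → rank 2.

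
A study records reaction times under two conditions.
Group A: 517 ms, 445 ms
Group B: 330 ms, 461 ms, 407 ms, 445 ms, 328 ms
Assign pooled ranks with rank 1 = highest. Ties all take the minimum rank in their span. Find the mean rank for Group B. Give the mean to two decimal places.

Sorted (descending): 517, 461, 445, 445, 407, 330, 328
The 2 values of 445 occupy positions 3–4 → each gets rank 3.
Group B values → pooled ranks: 330→6, 461→2, 407→5, 445→3, 328→7
Mean rank = (6 + 2 + 5 + 3 + 7) / 5 = 4.60

4.60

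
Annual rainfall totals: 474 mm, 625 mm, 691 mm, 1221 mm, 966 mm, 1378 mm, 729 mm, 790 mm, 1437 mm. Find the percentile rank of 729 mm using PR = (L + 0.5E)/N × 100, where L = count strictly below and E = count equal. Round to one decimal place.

38.9

N = 9.
Strictly below 729: 3. Equal to 729: 1.
PR = (3 + 0.5·1)/9 × 100 = 38.9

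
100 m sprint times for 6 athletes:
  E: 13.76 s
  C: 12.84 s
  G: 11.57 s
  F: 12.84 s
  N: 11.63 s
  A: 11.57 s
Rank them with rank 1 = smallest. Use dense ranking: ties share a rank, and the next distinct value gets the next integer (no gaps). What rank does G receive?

Sorted (ascending): 11.57, 11.57, 11.63, 12.84, 12.84, 13.76
The 2 values of 11.57 share dense rank 1.
The 2 values of 12.84 share dense rank 3.
Remaining distinct values take the next consecutive integers.
G has value 11.57 s → rank 1.

1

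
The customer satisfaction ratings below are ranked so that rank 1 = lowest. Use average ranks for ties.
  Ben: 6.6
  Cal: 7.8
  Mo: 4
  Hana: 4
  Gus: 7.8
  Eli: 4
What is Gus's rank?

Sorted (ascending): 4, 4, 4, 6.6, 7.8, 7.8
The 3 values of 4 occupy positions 1–3 → average rank 2.
The 2 values of 7.8 occupy positions 5–6 → average rank (5+6)/2 = 5.5.
Gus has value 7.8 → rank 5.5.

5.5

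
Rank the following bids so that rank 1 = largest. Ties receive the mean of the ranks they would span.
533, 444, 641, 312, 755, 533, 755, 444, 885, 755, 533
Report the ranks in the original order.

7, 9.5, 5, 11, 3, 7, 3, 9.5, 1, 3, 7

Sorted (descending): 885, 755, 755, 755, 641, 533, 533, 533, 444, 444, 312
The 3 values of 755 occupy positions 2–4 → average rank 3.
The 3 values of 533 occupy positions 6–8 → average rank 7.
The 2 values of 444 occupy positions 9–10 → average rank (9+10)/2 = 9.5.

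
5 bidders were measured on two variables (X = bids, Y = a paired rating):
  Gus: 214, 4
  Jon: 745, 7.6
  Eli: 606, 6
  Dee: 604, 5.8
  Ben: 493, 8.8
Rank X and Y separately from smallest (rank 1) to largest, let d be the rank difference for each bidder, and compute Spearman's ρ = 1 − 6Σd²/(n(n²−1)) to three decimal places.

Ranks of variable 1: 1, 5, 4, 3, 2
Ranks of variable 2: 1, 4, 3, 2, 5
d = r₁ − r₂: 0, 1, 1, 1, -3
d²: 0, 1, 1, 1, 9; Σd² = 12
ρ = 1 − 6·12/(5·24) = 1 − 72/120 = 0.400

0.400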